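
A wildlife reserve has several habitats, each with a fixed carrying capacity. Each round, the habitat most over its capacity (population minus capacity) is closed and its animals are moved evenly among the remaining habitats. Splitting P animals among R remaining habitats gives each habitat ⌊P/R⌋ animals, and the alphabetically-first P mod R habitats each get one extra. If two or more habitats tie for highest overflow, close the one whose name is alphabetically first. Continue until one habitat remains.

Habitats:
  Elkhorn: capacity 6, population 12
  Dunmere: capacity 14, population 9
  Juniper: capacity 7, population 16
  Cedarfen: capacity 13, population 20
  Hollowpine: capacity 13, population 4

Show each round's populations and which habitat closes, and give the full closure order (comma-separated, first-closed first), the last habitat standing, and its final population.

Closure order: Juniper, Cedarfen, Elkhorn, Dunmere
Last habitat: Hollowpine with 61 animals

Round 1: Cedarfen=20 Dunmere=9 Elkhorn=12 Hollowpine=4 Juniper=16 → close Juniper (overflow 9)
  16÷4 = 4 each, +1 to first 0
Round 2: Cedarfen=24 Dunmere=13 Elkhorn=16 Hollowpine=8 → close Cedarfen (overflow 11)
  24÷3 = 8 each, +1 to first 0
Round 3: Dunmere=21 Elkhorn=24 Hollowpine=16 → close Elkhorn (overflow 18)
  24÷2 = 12 each, +1 to first 0
Round 4: Dunmere=33 Hollowpine=28 → close Dunmere (overflow 19)
  33÷1 = 33 each, +1 to first 0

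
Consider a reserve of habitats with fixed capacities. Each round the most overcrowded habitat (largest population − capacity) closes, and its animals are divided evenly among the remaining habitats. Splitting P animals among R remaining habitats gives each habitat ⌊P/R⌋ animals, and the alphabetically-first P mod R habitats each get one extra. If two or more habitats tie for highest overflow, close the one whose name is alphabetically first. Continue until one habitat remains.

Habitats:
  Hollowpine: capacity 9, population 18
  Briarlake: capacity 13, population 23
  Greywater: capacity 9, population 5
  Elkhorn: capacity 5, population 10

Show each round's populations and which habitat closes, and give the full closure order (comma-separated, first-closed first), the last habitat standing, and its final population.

Round 1: Briarlake=23 Elkhorn=10 Greywater=5 Hollowpine=18 → close Briarlake (overflow 10)
  23÷3 = 7 each, +1 to first 2
Round 2: Elkhorn=18 Greywater=13 Hollowpine=25 → close Hollowpine (overflow 16)
  25÷2 = 12 each, +1 to first 1
Round 3: Elkhorn=31 Greywater=25 → close Elkhorn (overflow 26)
  31÷1 = 31 each, +1 to first 0

Closure order: Briarlake, Hollowpine, Elkhorn
Last habitat: Greywater with 56 animals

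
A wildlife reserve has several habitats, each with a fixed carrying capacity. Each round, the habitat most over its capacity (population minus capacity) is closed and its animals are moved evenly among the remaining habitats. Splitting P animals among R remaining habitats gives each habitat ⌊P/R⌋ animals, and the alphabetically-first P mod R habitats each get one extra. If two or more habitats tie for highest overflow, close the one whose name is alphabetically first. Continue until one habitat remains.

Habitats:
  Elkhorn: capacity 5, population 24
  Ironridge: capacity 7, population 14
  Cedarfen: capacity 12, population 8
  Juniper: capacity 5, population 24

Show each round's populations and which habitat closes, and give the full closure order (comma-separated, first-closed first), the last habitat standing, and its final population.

Round 1: Cedarfen=8 Elkhorn=24 Ironridge=14 Juniper=24 → close Elkhorn (overflow 19)
  24÷3 = 8 each, +1 to first 0
Round 2: Cedarfen=16 Ironridge=22 Juniper=32 → close Juniper (overflow 27)
  32÷2 = 16 each, +1 to first 0
Round 3: Cedarfen=32 Ironridge=38 → close Ironridge (overflow 31)
  38÷1 = 38 each, +1 to first 0

Closure order: Elkhorn, Juniper, Ironridge
Last habitat: Cedarfen with 70 animals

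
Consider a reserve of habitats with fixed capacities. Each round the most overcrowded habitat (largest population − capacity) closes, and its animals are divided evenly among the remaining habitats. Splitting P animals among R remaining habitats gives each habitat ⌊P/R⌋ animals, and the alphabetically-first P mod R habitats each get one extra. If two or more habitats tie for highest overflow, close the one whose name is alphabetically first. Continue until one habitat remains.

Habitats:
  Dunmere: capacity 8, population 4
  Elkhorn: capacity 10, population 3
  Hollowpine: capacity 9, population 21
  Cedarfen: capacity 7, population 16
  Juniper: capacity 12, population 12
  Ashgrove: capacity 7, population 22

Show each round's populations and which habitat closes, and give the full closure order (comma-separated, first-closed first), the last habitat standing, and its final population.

Closure order: Ashgrove, Hollowpine, Cedarfen, Juniper, Dunmere
Last habitat: Elkhorn with 78 animals

Round 1: Ashgrove=22 Cedarfen=16 Dunmere=4 Elkhorn=3 Hollowpine=21 Juniper=12 → close Ashgrove (overflow 15)
  22÷5 = 4 each, +1 to first 2
Round 2: Cedarfen=21 Dunmere=9 Elkhorn=7 Hollowpine=25 Juniper=16 → close Hollowpine (overflow 16)
  25÷4 = 6 each, +1 to first 1
Round 3: Cedarfen=28 Dunmere=15 Elkhorn=13 Juniper=22 → close Cedarfen (overflow 21)
  28÷3 = 9 each, +1 to first 1
Round 4: Dunmere=25 Elkhorn=22 Juniper=31 → close Juniper (overflow 19)
  31÷2 = 15 each, +1 to first 1
Round 5: Dunmere=41 Elkhorn=37 → close Dunmere (overflow 33)
  41÷1 = 41 each, +1 to first 0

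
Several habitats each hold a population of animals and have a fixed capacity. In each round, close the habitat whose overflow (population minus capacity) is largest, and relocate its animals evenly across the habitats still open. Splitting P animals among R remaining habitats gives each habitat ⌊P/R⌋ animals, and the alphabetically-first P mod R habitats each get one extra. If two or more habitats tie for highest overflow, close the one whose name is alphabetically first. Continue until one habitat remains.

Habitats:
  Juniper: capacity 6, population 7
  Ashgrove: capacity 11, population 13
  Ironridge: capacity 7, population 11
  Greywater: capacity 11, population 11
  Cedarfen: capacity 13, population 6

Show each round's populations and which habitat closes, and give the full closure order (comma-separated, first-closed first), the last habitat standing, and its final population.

Round 1: Ashgrove=13 Cedarfen=6 Greywater=11 Ironridge=11 Juniper=7 → close Ironridge (overflow 4)
  11÷4 = 2 each, +1 to first 3
Round 2: Ashgrove=16 Cedarfen=9 Greywater=14 Juniper=9 → close Ashgrove (overflow 5)
  16÷3 = 5 each, +1 to first 1
Round 3: Cedarfen=15 Greywater=19 Juniper=14 → close Greywater (overflow 8)
  19÷2 = 9 each, +1 to first 1
Round 4: Cedarfen=25 Juniper=23 → close Juniper (overflow 17)
  23÷1 = 23 each, +1 to first 0

Closure order: Ironridge, Ashgrove, Greywater, Juniper
Last habitat: Cedarfen with 48 animals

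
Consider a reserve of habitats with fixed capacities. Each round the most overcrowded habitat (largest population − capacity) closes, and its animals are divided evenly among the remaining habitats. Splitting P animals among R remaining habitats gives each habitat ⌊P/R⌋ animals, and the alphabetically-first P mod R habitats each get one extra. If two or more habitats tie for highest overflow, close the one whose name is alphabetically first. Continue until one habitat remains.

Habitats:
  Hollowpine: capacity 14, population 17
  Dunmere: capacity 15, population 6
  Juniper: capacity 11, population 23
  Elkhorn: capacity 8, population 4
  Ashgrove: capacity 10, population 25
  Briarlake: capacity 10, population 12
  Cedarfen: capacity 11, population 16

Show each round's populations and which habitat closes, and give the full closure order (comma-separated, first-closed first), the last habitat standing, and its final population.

Closure order: Ashgrove, Juniper, Cedarfen, Briarlake, Hollowpine, Elkhorn
Last habitat: Dunmere with 103 animals

Round 1: Ashgrove=25 Briarlake=12 Cedarfen=16 Dunmere=6 Elkhorn=4 Hollowpine=17 Juniper=23 → close Ashgrove (overflow 15)
  25÷6 = 4 each, +1 to first 1
Round 2: Briarlake=17 Cedarfen=20 Dunmere=10 Elkhorn=8 Hollowpine=21 Juniper=27 → close Juniper (overflow 16)
  27÷5 = 5 each, +1 to first 2
Round 3: Briarlake=23 Cedarfen=26 Dunmere=15 Elkhorn=13 Hollowpine=26 → close Cedarfen (overflow 15)
  26÷4 = 6 each, +1 to first 2
Round 4: Briarlake=30 Dunmere=22 Elkhorn=19 Hollowpine=32 → close Briarlake (overflow 20)
  30÷3 = 10 each, +1 to first 0
Round 5: Dunmere=32 Elkhorn=29 Hollowpine=42 → close Hollowpine (overflow 28)
  42÷2 = 21 each, +1 to first 0
Round 6: Dunmere=53 Elkhorn=50 → close Elkhorn (overflow 42)
  50÷1 = 50 each, +1 to first 0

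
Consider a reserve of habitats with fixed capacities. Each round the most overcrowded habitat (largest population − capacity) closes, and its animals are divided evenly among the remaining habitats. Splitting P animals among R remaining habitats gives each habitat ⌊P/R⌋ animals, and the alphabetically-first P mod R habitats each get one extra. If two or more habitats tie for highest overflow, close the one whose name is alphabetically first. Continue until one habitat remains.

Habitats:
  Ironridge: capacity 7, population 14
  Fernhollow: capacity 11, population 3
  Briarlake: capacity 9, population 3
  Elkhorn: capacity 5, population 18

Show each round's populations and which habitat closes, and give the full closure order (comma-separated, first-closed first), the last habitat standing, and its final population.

Round 1: Briarlake=3 Elkhorn=18 Fernhollow=3 Ironridge=14 → close Elkhorn (overflow 13)
  18÷3 = 6 each, +1 to first 0
Round 2: Briarlake=9 Fernhollow=9 Ironridge=20 → close Ironridge (overflow 13)
  20÷2 = 10 each, +1 to first 0
Round 3: Briarlake=19 Fernhollow=19 → close Briarlake (overflow 10)
  19÷1 = 19 each, +1 to first 0

Closure order: Elkhorn, Ironridge, Briarlake
Last habitat: Fernhollow with 38 animals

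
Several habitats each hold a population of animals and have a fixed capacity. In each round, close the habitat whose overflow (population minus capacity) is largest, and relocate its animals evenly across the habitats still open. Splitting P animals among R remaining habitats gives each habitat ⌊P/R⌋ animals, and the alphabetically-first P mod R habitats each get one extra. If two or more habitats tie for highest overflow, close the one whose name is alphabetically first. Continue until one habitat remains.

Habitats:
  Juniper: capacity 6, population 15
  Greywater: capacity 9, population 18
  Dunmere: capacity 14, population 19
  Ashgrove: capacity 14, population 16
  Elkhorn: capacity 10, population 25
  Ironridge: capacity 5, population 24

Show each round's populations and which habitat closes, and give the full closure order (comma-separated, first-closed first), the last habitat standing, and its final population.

Round 1: Ashgrove=16 Dunmere=19 Elkhorn=25 Greywater=18 Ironridge=24 Juniper=15 → close Ironridge (overflow 19)
  24÷5 = 4 each, +1 to first 4
Round 2: Ashgrove=21 Dunmere=24 Elkhorn=30 Greywater=23 Juniper=19 → close Elkhorn (overflow 20)
  30÷4 = 7 each, +1 to first 2
Round 3: Ashgrove=29 Dunmere=32 Greywater=30 Juniper=26 → close Greywater (overflow 21)
  30÷3 = 10 each, +1 to first 0
Round 4: Ashgrove=39 Dunmere=42 Juniper=36 → close Juniper (overflow 30)
  36÷2 = 18 each, +1 to first 0
Round 5: Ashgrove=57 Dunmere=60 → close Dunmere (overflow 46)
  60÷1 = 60 each, +1 to first 0

Closure order: Ironridge, Elkhorn, Greywater, Juniper, Dunmere
Last habitat: Ashgrove with 117 animals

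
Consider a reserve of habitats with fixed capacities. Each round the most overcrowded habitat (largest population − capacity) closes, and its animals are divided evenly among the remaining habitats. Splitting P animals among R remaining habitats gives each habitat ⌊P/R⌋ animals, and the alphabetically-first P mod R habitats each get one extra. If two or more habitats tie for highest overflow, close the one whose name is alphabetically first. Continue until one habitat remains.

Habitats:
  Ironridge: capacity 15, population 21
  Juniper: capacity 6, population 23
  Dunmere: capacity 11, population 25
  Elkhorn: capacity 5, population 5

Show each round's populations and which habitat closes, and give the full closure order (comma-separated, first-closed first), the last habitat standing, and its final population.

Round 1: Dunmere=25 Elkhorn=5 Ironridge=21 Juniper=23 → close Juniper (overflow 17)
  23÷3 = 7 each, +1 to first 2
Round 2: Dunmere=33 Elkhorn=13 Ironridge=28 → close Dunmere (overflow 22)
  33÷2 = 16 each, +1 to first 1
Round 3: Elkhorn=30 Ironridge=44 → close Ironridge (overflow 29)
  44÷1 = 44 each, +1 to first 0

Closure order: Juniper, Dunmere, Ironridge
Last habitat: Elkhorn with 74 animals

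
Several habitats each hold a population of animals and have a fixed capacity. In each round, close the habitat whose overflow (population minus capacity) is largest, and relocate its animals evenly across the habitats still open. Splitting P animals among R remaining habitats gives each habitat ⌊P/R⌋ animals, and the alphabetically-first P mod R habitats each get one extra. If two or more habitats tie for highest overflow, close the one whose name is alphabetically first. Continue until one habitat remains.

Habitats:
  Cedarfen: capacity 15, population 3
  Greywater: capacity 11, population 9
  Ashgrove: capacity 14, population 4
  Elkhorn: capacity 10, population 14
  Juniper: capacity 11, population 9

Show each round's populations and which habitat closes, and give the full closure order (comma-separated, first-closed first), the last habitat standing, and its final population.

Closure order: Elkhorn, Greywater, Juniper, Ashgrove
Last habitat: Cedarfen with 39 animals

Round 1: Ashgrove=4 Cedarfen=3 Elkhorn=14 Greywater=9 Juniper=9 → close Elkhorn (overflow 4)
  14÷4 = 3 each, +1 to first 2
Round 2: Ashgrove=8 Cedarfen=7 Greywater=12 Juniper=12 → close Greywater (overflow 1)
  12÷3 = 4 each, +1 to first 0
Round 3: Ashgrove=12 Cedarfen=11 Juniper=16 → close Juniper (overflow 5)
  16÷2 = 8 each, +1 to first 0
Round 4: Ashgrove=20 Cedarfen=19 → close Ashgrove (overflow 6)
  20÷1 = 20 each, +1 to first 0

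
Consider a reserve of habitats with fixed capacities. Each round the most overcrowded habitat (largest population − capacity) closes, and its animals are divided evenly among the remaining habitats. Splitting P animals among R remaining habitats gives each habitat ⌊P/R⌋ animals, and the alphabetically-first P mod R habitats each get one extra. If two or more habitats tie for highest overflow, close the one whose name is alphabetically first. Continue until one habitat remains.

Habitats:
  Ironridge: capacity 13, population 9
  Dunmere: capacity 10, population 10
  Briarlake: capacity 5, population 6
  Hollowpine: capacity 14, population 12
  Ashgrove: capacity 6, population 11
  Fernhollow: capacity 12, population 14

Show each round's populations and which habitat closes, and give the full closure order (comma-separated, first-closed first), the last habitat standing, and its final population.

Round 1: Ashgrove=11 Briarlake=6 Dunmere=10 Fernhollow=14 Hollowpine=12 Ironridge=9 → close Ashgrove (overflow 5)
  11÷5 = 2 each, +1 to first 1
Round 2: Briarlake=9 Dunmere=12 Fernhollow=16 Hollowpine=14 Ironridge=11 → close Briarlake (overflow 4)
  9÷4 = 2 each, +1 to first 1
Round 3: Dunmere=15 Fernhollow=18 Hollowpine=16 Ironridge=13 → close Fernhollow (overflow 6)
  18÷3 = 6 each, +1 to first 0
Round 4: Dunmere=21 Hollowpine=22 Ironridge=19 → close Dunmere (overflow 11)
  21÷2 = 10 each, +1 to first 1
Round 5: Hollowpine=33 Ironridge=29 → close Hollowpine (overflow 19)
  33÷1 = 33 each, +1 to first 0

Closure order: Ashgrove, Briarlake, Fernhollow, Dunmere, Hollowpine
Last habitat: Ironridge with 62 animals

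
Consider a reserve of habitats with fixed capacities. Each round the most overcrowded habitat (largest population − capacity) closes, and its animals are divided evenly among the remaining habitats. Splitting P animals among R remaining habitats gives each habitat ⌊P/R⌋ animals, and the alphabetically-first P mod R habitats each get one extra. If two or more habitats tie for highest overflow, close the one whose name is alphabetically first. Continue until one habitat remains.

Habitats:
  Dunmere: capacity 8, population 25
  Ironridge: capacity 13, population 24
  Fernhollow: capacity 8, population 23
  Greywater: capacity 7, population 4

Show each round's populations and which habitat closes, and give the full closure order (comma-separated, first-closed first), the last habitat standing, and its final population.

Round 1: Dunmere=25 Fernhollow=23 Greywater=4 Ironridge=24 → close Dunmere (overflow 17)
  25÷3 = 8 each, +1 to first 1
Round 2: Fernhollow=32 Greywater=12 Ironridge=32 → close Fernhollow (overflow 24)
  32÷2 = 16 each, +1 to first 0
Round 3: Greywater=28 Ironridge=48 → close Ironridge (overflow 35)
  48÷1 = 48 each, +1 to first 0

Closure order: Dunmere, Fernhollow, Ironridge
Last habitat: Greywater with 76 animals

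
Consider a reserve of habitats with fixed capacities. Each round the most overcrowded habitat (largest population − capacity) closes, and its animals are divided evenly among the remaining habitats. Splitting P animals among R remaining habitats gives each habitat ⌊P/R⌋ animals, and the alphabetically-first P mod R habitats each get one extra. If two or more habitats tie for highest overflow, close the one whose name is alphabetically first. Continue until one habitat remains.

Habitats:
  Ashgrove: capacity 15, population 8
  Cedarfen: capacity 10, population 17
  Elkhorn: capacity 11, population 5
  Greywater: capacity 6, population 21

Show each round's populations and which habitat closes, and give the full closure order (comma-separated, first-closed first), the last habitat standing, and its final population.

Closure order: Greywater, Cedarfen, Elkhorn
Last habitat: Ashgrove with 51 animals

Round 1: Ashgrove=8 Cedarfen=17 Elkhorn=5 Greywater=21 → close Greywater (overflow 15)
  21÷3 = 7 each, +1 to first 0
Round 2: Ashgrove=15 Cedarfen=24 Elkhorn=12 → close Cedarfen (overflow 14)
  24÷2 = 12 each, +1 to first 0
Round 3: Ashgrove=27 Elkhorn=24 → close Elkhorn (overflow 13)
  24÷1 = 24 each, +1 to first 0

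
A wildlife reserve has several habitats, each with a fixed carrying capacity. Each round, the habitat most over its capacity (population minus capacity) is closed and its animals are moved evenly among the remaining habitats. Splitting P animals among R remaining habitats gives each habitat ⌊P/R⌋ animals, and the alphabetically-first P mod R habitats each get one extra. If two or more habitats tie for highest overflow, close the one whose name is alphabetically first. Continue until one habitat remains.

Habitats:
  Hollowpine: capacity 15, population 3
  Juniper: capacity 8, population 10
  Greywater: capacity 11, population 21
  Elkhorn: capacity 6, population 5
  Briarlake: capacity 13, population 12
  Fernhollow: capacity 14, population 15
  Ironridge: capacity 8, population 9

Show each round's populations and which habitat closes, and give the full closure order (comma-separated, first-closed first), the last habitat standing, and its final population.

Closure order: Greywater, Fernhollow, Ironridge, Juniper, Briarlake, Elkhorn
Last habitat: Hollowpine with 75 animals

Round 1: Briarlake=12 Elkhorn=5 Fernhollow=15 Greywater=21 Hollowpine=3 Ironridge=9 Juniper=10 → close Greywater (overflow 10)
  21÷6 = 3 each, +1 to first 3
Round 2: Briarlake=16 Elkhorn=9 Fernhollow=19 Hollowpine=6 Ironridge=12 Juniper=13 → close Fernhollow (overflow 5)
  19÷5 = 3 each, +1 to first 4
Round 3: Briarlake=20 Elkhorn=13 Hollowpine=10 Ironridge=16 Juniper=16 → close Ironridge (overflow 8)
  16÷4 = 4 each, +1 to first 0
Round 4: Briarlake=24 Elkhorn=17 Hollowpine=14 Juniper=20 → close Juniper (overflow 12)
  20÷3 = 6 each, +1 to first 2
Round 5: Briarlake=31 Elkhorn=24 Hollowpine=20 → close Briarlake (overflow 18)
  31÷2 = 15 each, +1 to first 1
Round 6: Elkhorn=40 Hollowpine=35 → close Elkhorn (overflow 34)
  40÷1 = 40 each, +1 to first 0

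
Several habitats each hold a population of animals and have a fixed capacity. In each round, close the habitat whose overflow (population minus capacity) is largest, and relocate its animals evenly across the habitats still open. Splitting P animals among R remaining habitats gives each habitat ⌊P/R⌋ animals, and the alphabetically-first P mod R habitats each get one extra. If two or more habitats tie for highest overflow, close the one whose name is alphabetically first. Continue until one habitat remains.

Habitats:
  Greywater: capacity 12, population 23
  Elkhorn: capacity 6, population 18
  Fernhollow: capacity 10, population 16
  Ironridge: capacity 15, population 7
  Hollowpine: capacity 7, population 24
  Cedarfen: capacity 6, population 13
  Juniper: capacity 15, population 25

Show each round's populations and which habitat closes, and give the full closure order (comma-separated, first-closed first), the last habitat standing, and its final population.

Closure order: Hollowpine, Elkhorn, Greywater, Juniper, Cedarfen, Fernhollow
Last habitat: Ironridge with 126 animals

Round 1: Cedarfen=13 Elkhorn=18 Fernhollow=16 Greywater=23 Hollowpine=24 Ironridge=7 Juniper=25 → close Hollowpine (overflow 17)
  24÷6 = 4 each, +1 to first 0
Round 2: Cedarfen=17 Elkhorn=22 Fernhollow=20 Greywater=27 Ironridge=11 Juniper=29 → close Elkhorn (overflow 16)
  22÷5 = 4 each, +1 to first 2
Round 3: Cedarfen=22 Fernhollow=25 Greywater=31 Ironridge=15 Juniper=33 → close Greywater (overflow 19)
  31÷4 = 7 each, +1 to first 3
Round 4: Cedarfen=30 Fernhollow=33 Ironridge=23 Juniper=40 → close Juniper (overflow 25)
  40÷3 = 13 each, +1 to first 1
Round 5: Cedarfen=44 Fernhollow=46 Ironridge=36 → close Cedarfen (overflow 38)
  44÷2 = 22 each, +1 to first 0
Round 6: Fernhollow=68 Ironridge=58 → close Fernhollow (overflow 58)
  68÷1 = 68 each, +1 to first 0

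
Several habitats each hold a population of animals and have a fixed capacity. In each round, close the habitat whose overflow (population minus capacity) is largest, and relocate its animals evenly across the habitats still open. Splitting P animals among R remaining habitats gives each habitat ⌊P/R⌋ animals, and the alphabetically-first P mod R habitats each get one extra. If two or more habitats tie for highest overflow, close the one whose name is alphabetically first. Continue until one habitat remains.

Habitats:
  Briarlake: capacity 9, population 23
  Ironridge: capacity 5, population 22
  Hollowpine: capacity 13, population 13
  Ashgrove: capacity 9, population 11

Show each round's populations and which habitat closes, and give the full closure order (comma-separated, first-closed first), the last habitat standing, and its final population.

Closure order: Ironridge, Briarlake, Ashgrove
Last habitat: Hollowpine with 69 animals

Round 1: Ashgrove=11 Briarlake=23 Hollowpine=13 Ironridge=22 → close Ironridge (overflow 17)
  22÷3 = 7 each, +1 to first 1
Round 2: Ashgrove=19 Briarlake=30 Hollowpine=20 → close Briarlake (overflow 21)
  30÷2 = 15 each, +1 to first 0
Round 3: Ashgrove=34 Hollowpine=35 → close Ashgrove (overflow 25)
  34÷1 = 34 each, +1 to first 0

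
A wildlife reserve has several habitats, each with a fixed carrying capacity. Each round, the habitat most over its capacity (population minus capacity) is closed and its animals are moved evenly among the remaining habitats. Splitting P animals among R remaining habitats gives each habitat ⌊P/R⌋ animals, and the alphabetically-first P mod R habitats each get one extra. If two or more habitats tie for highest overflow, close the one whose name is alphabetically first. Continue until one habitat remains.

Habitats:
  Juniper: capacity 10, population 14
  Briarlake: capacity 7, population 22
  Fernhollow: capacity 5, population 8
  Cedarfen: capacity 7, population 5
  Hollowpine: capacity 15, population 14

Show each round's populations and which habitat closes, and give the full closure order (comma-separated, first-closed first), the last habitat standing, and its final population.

Round 1: Briarlake=22 Cedarfen=5 Fernhollow=8 Hollowpine=14 Juniper=14 → close Briarlake (overflow 15)
  22÷4 = 5 each, +1 to first 2
Round 2: Cedarfen=11 Fernhollow=14 Hollowpine=19 Juniper=19 → close Fernhollow (overflow 9)
  14÷3 = 4 each, +1 to first 2
Round 3: Cedarfen=16 Hollowpine=24 Juniper=23 → close Juniper (overflow 13)
  23÷2 = 11 each, +1 to first 1
Round 4: Cedarfen=28 Hollowpine=35 → close Cedarfen (overflow 21)
  28÷1 = 28 each, +1 to first 0

Closure order: Briarlake, Fernhollow, Juniper, Cedarfen
Last habitat: Hollowpine with 63 animals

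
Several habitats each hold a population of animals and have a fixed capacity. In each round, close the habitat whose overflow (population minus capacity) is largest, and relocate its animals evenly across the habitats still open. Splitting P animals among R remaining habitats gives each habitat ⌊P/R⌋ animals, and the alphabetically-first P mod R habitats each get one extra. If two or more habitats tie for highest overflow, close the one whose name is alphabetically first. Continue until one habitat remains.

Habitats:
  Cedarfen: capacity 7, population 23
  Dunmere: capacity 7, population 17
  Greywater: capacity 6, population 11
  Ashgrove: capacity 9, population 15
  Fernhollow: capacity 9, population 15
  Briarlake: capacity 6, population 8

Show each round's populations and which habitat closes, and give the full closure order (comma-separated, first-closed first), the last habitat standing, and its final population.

Closure order: Cedarfen, Dunmere, Ashgrove, Fernhollow, Briarlake
Last habitat: Greywater with 89 animals

Round 1: Ashgrove=15 Briarlake=8 Cedarfen=23 Dunmere=17 Fernhollow=15 Greywater=11 → close Cedarfen (overflow 16)
  23÷5 = 4 each, +1 to first 3
Round 2: Ashgrove=20 Briarlake=13 Dunmere=22 Fernhollow=19 Greywater=15 → close Dunmere (overflow 15)
  22÷4 = 5 each, +1 to first 2
Round 3: Ashgrove=26 Briarlake=19 Fernhollow=24 Greywater=20 → close Ashgrove (overflow 17)
  26÷3 = 8 each, +1 to first 2
Round 4: Briarlake=28 Fernhollow=33 Greywater=28 → close Fernhollow (overflow 24)
  33÷2 = 16 each, +1 to first 1
Round 5: Briarlake=45 Greywater=44 → close Briarlake (overflow 39)
  45÷1 = 45 each, +1 to first 0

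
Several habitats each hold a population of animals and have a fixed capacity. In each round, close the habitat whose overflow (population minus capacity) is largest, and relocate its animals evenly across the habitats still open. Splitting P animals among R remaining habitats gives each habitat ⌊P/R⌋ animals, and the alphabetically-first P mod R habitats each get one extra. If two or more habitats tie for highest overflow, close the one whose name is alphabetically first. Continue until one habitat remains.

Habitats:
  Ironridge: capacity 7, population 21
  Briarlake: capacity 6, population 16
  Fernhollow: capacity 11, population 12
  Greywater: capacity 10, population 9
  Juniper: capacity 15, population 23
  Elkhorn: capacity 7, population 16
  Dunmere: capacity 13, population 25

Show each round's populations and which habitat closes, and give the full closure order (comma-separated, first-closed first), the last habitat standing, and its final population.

Closure order: Ironridge, Dunmere, Briarlake, Elkhorn, Juniper, Fernhollow
Last habitat: Greywater with 122 animals

Round 1: Briarlake=16 Dunmere=25 Elkhorn=16 Fernhollow=12 Greywater=9 Ironridge=21 Juniper=23 → close Ironridge (overflow 14)
  21÷6 = 3 each, +1 to first 3
Round 2: Briarlake=20 Dunmere=29 Elkhorn=20 Fernhollow=15 Greywater=12 Juniper=26 → close Dunmere (overflow 16)
  29÷5 = 5 each, +1 to first 4
Round 3: Briarlake=26 Elkhorn=26 Fernhollow=21 Greywater=18 Juniper=31 → close Briarlake (overflow 20)
  26÷4 = 6 each, +1 to first 2
Round 4: Elkhorn=33 Fernhollow=28 Greywater=24 Juniper=37 → close Elkhorn (overflow 26)
  33÷3 = 11 each, +1 to first 0
Round 5: Fernhollow=39 Greywater=35 Juniper=48 → close Juniper (overflow 33)
  48÷2 = 24 each, +1 to first 0
Round 6: Fernhollow=63 Greywater=59 → close Fernhollow (overflow 52)
  63÷1 = 63 each, +1 to first 0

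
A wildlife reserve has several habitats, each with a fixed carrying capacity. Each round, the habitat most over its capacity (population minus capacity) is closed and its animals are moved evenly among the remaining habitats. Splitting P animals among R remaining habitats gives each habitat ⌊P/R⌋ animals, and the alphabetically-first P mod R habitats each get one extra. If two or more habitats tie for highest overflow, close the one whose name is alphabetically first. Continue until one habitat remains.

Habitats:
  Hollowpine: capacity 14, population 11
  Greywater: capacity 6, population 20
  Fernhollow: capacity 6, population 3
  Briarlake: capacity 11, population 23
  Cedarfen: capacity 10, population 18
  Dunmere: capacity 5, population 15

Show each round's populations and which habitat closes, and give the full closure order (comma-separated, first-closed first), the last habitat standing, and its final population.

Round 1: Briarlake=23 Cedarfen=18 Dunmere=15 Fernhollow=3 Greywater=20 Hollowpine=11 → close Greywater (overflow 14)
  20÷5 = 4 each, +1 to first 0
Round 2: Briarlake=27 Cedarfen=22 Dunmere=19 Fernhollow=7 Hollowpine=15 → close Briarlake (overflow 16)
  27÷4 = 6 each, +1 to first 3
Round 3: Cedarfen=29 Dunmere=26 Fernhollow=14 Hollowpine=21 → close Dunmere (overflow 21)
  26÷3 = 8 each, +1 to first 2
Round 4: Cedarfen=38 Fernhollow=23 Hollowpine=29 → close Cedarfen (overflow 28)
  38÷2 = 19 each, +1 to first 0
Round 5: Fernhollow=42 Hollowpine=48 → close Fernhollow (overflow 36)
  42÷1 = 42 each, +1 to first 0

Closure order: Greywater, Briarlake, Dunmere, Cedarfen, Fernhollow
Last habitat: Hollowpine with 90 animals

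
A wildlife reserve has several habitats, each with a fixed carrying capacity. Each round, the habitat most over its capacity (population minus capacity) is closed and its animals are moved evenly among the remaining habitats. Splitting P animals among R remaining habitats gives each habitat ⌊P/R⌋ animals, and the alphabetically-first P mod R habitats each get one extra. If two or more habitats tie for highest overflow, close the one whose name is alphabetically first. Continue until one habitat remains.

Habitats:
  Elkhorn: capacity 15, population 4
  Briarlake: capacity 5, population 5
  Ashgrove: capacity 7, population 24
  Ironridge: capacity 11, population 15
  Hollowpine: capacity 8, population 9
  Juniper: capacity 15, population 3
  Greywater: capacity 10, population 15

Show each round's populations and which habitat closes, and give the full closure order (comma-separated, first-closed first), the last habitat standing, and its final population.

Round 1: Ashgrove=24 Briarlake=5 Elkhorn=4 Greywater=15 Hollowpine=9 Ironridge=15 Juniper=3 → close Ashgrove (overflow 17)
  24÷6 = 4 each, +1 to first 0
Round 2: Briarlake=9 Elkhorn=8 Greywater=19 Hollowpine=13 Ironridge=19 Juniper=7 → close Greywater (overflow 9)
  19÷5 = 3 each, +1 to first 4
Round 3: Briarlake=13 Elkhorn=12 Hollowpine=17 Ironridge=23 Juniper=10 → close Ironridge (overflow 12)
  23÷4 = 5 each, +1 to first 3
Round 4: Briarlake=19 Elkhorn=18 Hollowpine=23 Juniper=15 → close Hollowpine (overflow 15)
  23÷3 = 7 each, +1 to first 2
Round 5: Briarlake=27 Elkhorn=26 Juniper=22 → close Briarlake (overflow 22)
  27÷2 = 13 each, +1 to first 1
Round 6: Elkhorn=40 Juniper=35 → close Elkhorn (overflow 25)
  40÷1 = 40 each, +1 to first 0

Closure order: Ashgrove, Greywater, Ironridge, Hollowpine, Briarlake, Elkhorn
Last habitat: Juniper with 75 animals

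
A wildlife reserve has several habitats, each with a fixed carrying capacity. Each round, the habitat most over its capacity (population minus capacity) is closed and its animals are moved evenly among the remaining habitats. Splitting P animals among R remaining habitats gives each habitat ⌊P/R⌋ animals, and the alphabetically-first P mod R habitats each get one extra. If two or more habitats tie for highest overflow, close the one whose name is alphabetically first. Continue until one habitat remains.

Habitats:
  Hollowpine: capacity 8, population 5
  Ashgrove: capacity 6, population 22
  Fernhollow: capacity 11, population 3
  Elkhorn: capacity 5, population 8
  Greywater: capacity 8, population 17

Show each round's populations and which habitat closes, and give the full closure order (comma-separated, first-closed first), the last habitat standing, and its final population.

Round 1: Ashgrove=22 Elkhorn=8 Fernhollow=3 Greywater=17 Hollowpine=5 → close Ashgrove (overflow 16)
  22÷4 = 5 each, +1 to first 2
Round 2: Elkhorn=14 Fernhollow=9 Greywater=22 Hollowpine=10 → close Greywater (overflow 14)
  22÷3 = 7 each, +1 to first 1
Round 3: Elkhorn=22 Fernhollow=16 Hollowpine=17 → close Elkhorn (overflow 17)
  22÷2 = 11 each, +1 to first 0
Round 4: Fernhollow=27 Hollowpine=28 → close Hollowpine (overflow 20)
  28÷1 = 28 each, +1 to first 0

Closure order: Ashgrove, Greywater, Elkhorn, Hollowpine
Last habitat: Fernhollow with 55 animals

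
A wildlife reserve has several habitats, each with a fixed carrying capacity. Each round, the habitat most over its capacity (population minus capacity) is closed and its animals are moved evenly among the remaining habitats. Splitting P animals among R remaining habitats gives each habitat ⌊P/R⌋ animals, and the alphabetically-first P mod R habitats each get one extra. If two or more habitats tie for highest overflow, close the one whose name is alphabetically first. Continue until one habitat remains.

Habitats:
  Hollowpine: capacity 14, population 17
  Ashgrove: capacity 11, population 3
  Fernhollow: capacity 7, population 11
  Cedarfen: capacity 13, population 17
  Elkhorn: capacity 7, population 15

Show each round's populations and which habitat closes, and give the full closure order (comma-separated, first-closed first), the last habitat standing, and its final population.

Round 1: Ashgrove=3 Cedarfen=17 Elkhorn=15 Fernhollow=11 Hollowpine=17 → close Elkhorn (overflow 8)
  15÷4 = 3 each, +1 to first 3
Round 2: Ashgrove=7 Cedarfen=21 Fernhollow=15 Hollowpine=20 → close Cedarfen (overflow 8)
  21÷3 = 7 each, +1 to first 0
Round 3: Ashgrove=14 Fernhollow=22 Hollowpine=27 → close Fernhollow (overflow 15)
  22÷2 = 11 each, +1 to first 0
Round 4: Ashgrove=25 Hollowpine=38 → close Hollowpine (overflow 24)
  38÷1 = 38 each, +1 to first 0

Closure order: Elkhorn, Cedarfen, Fernhollow, Hollowpine
Last habitat: Ashgrove with 63 animals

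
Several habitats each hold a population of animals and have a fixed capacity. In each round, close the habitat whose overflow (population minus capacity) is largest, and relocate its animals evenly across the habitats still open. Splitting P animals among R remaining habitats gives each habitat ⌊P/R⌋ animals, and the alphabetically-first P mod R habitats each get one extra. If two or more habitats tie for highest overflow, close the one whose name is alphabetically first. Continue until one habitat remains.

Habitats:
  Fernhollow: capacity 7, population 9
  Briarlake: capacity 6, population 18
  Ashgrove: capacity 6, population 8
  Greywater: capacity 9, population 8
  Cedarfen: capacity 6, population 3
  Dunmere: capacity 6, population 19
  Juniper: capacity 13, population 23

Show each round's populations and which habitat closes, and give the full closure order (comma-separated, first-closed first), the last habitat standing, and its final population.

Closure order: Dunmere, Briarlake, Juniper, Ashgrove, Fernhollow, Cedarfen
Last habitat: Greywater with 88 animals

Round 1: Ashgrove=8 Briarlake=18 Cedarfen=3 Dunmere=19 Fernhollow=9 Greywater=8 Juniper=23 → close Dunmere (overflow 13)
  19÷6 = 3 each, +1 to first 1
Round 2: Ashgrove=12 Briarlake=21 Cedarfen=6 Fernhollow=12 Greywater=11 Juniper=26 → close Briarlake (overflow 15)
  21÷5 = 4 each, +1 to first 1
Round 3: Ashgrove=17 Cedarfen=10 Fernhollow=16 Greywater=15 Juniper=30 → close Juniper (overflow 17)
  30÷4 = 7 each, +1 to first 2
Round 4: Ashgrove=25 Cedarfen=18 Fernhollow=23 Greywater=22 → close Ashgrove (overflow 19)
  25÷3 = 8 each, +1 to first 1
Round 5: Cedarfen=27 Fernhollow=31 Greywater=30 → close Fernhollow (overflow 24)
  31÷2 = 15 each, +1 to first 1
Round 6: Cedarfen=43 Greywater=45 → close Cedarfen (overflow 37)
  43÷1 = 43 each, +1 to first 0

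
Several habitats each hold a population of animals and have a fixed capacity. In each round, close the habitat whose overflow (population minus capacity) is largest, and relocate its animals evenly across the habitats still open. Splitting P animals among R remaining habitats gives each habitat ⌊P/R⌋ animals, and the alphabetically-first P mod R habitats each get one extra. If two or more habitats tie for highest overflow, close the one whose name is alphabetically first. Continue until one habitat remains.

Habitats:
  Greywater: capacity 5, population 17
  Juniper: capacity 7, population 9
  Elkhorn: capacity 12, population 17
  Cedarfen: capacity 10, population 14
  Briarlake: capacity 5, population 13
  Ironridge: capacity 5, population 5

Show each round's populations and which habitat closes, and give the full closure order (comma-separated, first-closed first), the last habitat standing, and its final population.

Round 1: Briarlake=13 Cedarfen=14 Elkhorn=17 Greywater=17 Ironridge=5 Juniper=9 → close Greywater (overflow 12)
  17÷5 = 3 each, +1 to first 2
Round 2: Briarlake=17 Cedarfen=18 Elkhorn=20 Ironridge=8 Juniper=12 → close Briarlake (overflow 12)
  17÷4 = 4 each, +1 to first 1
Round 3: Cedarfen=23 Elkhorn=24 Ironridge=12 Juniper=16 → close Cedarfen (overflow 13)
  23÷3 = 7 each, +1 to first 2
Round 4: Elkhorn=32 Ironridge=20 Juniper=23 → close Elkhorn (overflow 20)
  32÷2 = 16 each, +1 to first 0
Round 5: Ironridge=36 Juniper=39 → close Juniper (overflow 32)
  39÷1 = 39 each, +1 to first 0

Closure order: Greywater, Briarlake, Cedarfen, Elkhorn, Juniper
Last habitat: Ironridge with 75 animals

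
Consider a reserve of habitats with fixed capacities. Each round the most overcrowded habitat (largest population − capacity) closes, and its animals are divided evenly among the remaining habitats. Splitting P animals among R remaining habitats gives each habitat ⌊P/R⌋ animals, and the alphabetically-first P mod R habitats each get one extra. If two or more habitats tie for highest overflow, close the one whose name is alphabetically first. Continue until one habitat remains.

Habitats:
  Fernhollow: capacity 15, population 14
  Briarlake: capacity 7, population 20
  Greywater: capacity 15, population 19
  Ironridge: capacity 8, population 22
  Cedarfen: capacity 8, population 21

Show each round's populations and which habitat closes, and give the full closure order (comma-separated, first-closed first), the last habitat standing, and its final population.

Closure order: Ironridge, Briarlake, Cedarfen, Greywater
Last habitat: Fernhollow with 96 animals

Round 1: Briarlake=20 Cedarfen=21 Fernhollow=14 Greywater=19 Ironridge=22 → close Ironridge (overflow 14)
  22÷4 = 5 each, +1 to first 2
Round 2: Briarlake=26 Cedarfen=27 Fernhollow=19 Greywater=24 → close Briarlake (overflow 19)
  26÷3 = 8 each, +1 to first 2
Round 3: Cedarfen=36 Fernhollow=28 Greywater=32 → close Cedarfen (overflow 28)
  36÷2 = 18 each, +1 to first 0
Round 4: Fernhollow=46 Greywater=50 → close Greywater (overflow 35)
  50÷1 = 50 each, +1 to first 0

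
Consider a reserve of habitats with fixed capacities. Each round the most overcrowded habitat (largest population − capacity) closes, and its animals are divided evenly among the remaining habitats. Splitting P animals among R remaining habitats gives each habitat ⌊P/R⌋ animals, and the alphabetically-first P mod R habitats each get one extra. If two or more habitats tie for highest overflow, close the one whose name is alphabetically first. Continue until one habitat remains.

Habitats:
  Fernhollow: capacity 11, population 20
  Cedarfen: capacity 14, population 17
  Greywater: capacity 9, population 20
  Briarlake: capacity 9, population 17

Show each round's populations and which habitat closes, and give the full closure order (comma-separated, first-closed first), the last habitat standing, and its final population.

Round 1: Briarlake=17 Cedarfen=17 Fernhollow=20 Greywater=20 → close Greywater (overflow 11)
  20÷3 = 6 each, +1 to first 2
Round 2: Briarlake=24 Cedarfen=24 Fernhollow=26 → close Briarlake (overflow 15)
  24÷2 = 12 each, +1 to first 0
Round 3: Cedarfen=36 Fernhollow=38 → close Fernhollow (overflow 27)
  38÷1 = 38 each, +1 to first 0

Closure order: Greywater, Briarlake, Fernhollow
Last habitat: Cedarfen with 74 animals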